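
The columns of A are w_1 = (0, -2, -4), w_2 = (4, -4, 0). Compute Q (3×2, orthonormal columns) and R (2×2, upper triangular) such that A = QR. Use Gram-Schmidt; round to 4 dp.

Q = [[0.0000, 0.7454], [-0.4472, -0.5963], [-0.8944, 0.2981]], R = [[4.4721, 1.7889], [0.0000, 5.3666]]

e_1 = w_1/‖w_1‖ = (0, -2, -4)/4.4721 = (0.0000, -0.4472, -0.8944).
r_{12} = e_1·w_2 = 1.7889.
u_2 = w_2 − 1.7889·e_1 = (4.0000, -3.2000, 1.6000).
‖u_2‖ = 5.3666, so e_2 = (0.7454, -0.5963, 0.2981).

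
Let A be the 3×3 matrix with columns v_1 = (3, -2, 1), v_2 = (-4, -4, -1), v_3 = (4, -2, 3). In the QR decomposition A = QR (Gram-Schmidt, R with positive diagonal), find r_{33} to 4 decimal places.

r_{33} = 1.6264

e_1 = v_1/‖v_1‖ = (3, -2, 1)/3.7417 = (0.8018, -0.5345, 0.2673).
r_{12} = e_1·v_2 = -1.3363.
u_2 = v_2 + 1.3363·e_1 = (-2.9286, -4.7143, -0.6429).
‖u_2‖ = 5.5870, so e_2 = (-0.5242, -0.8438, -0.1151).
r_{13} = e_1·v_3 = 5.0780; r_{23} = e_2·v_3 = -0.7543.
u_3 = v_3 − 5.0780·e_1 + 0.7543·e_2 = (-0.4668, 0.0778, 1.5561).
r_{33} = ‖u_3‖ = 1.6264.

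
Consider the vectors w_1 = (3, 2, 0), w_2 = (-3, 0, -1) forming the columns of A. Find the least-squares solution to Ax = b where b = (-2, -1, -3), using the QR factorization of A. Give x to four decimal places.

w_1 = (3, 2, 0); ‖w_1‖ = 3.6056, so q_1 = (0.8321, 0.5547, 0.0000).
q_1·w_2 = 0.8321·(-3) + 0.5547·0 + 0.0000·(-1) = -2.4962.
u_2 = w_2 + 2.4962·q_1 = (-0.9231, 1.3846, -1.0000).
‖u_2‖ = 1.9415, so q_2 = (-0.4755, 0.7132, -0.5151).
Qᵀb = (-2.2188, 1.7830).
Back-substitute: x_2 = 1.7830/1.9415 = 0.9184.
x_1 = (-2.2188 + 2.4962·0.9184)/3.6056 = 0.0204.

x = (0.0204, 0.9184)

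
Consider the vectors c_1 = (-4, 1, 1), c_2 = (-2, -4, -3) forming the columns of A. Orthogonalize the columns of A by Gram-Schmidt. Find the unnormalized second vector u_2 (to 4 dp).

e_1 = c_1/‖c_1‖ = (-4, 1, 1)/4.2426 = (-0.9428, 0.2357, 0.2357).
r_{12} = e_1·c_2 = 0.2357.
u_2 = c_2 − 0.2357·e_1 = (-1.7778, -4.0556, -3.0556).

u_2 = (-1.7778, -4.0556, -3.0556)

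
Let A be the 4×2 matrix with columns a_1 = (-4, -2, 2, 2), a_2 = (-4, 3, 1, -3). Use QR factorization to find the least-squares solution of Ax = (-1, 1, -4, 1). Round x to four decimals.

x = (-0.1483, 0.0254)

q_1 = a_1/‖a_1‖ = (-4, -2, 2, 2)/5.2915 = (-0.7559, -0.3780, 0.3780, 0.3780).
r_{12} = q_1·a_2 = 1.1339.
u_2 = a_2 − 1.1339·q_1 = (-3.1429, 3.4286, 0.5714, -3.4286).
‖u_2‖ = 5.8064, so q_2 = (-0.5413, 0.5905, 0.0984, -0.5905).
Qᵀb = (-0.7559, 0.1476).
Back-substitute: x_2 = 0.1476/5.8064 = 0.0254.
x_1 = (-0.7559 − 1.1339·0.0254)/5.2915 = -0.1483.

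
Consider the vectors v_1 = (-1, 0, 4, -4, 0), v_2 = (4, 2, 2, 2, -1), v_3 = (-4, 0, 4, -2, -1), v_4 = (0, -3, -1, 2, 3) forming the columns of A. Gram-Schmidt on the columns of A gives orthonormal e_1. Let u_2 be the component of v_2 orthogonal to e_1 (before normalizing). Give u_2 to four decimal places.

v_1 = (-1, 0, 4, -4, 0); ‖v_1‖ = 5.7446, so e_1 = (-0.1741, 0.0000, 0.6963, -0.6963, 0.0000).
e_1·v_2 = (-0.1741)·4 + 0.0000·2 + 0.6963·2 + (-0.6963)·2 + 0.0000·(-1) = -0.6963.
u_2 = v_2 + 0.6963·e_1 = (3.8788, 2.0000, 2.4848, 1.5152, -1.0000).

u_2 = (3.8788, 2.0000, 2.4848, 1.5152, -1.0000)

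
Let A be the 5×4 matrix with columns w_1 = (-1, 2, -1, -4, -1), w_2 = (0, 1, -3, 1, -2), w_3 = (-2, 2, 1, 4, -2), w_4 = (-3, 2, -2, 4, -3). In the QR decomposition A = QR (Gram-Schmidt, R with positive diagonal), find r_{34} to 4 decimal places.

w_1 = (-1, 2, -1, -4, -1); ‖w_1‖ = 4.7958, so q_1 = (-0.2085, 0.4170, -0.2085, -0.8341, -0.2085).
q_1·w_2 = (-0.2085)·0 + 0.4170·1 + (-0.2085)·(-3) + (-0.8341)·1 + (-0.2085)·(-2) = 0.6255.
u_2 = w_2 − 0.6255·q_1 = (0.1304, 0.7391, -2.8696, 1.5217, -1.8696).
‖u_2‖ = 3.8221, so q_2 = (0.0341, 0.1934, -0.7508, 0.3981, -0.4891).
q_1·w_3 = (-0.2085)·(-2) + 0.4170·2 + (-0.2085)·1 + (-0.8341)·4 + (-0.2085)·(-2) = -1.8766; q_2·w_3 = 0.0341·(-2) + 0.1934·2 + (-0.7508)·1 + 0.3981·4 + (-0.4891)·(-2) = 2.1386.
u_3 = w_3 + 1.8766·q_1 − 2.1386·q_2 = (-2.4643, 2.3690, 2.2143, 1.5833, -1.3452).
‖u_3‖ = 4.5722, so q_3 = (-0.5390, 0.5181, 0.4843, 0.3463, -0.2942).
r_{34} = q_3·w_4 = 3.9525.

r_{34} = 3.9525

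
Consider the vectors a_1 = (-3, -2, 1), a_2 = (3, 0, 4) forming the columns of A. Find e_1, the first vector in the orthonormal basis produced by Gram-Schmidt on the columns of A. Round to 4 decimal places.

e_1 = (-0.8018, -0.5345, 0.2673)

a_1 = (-3, -2, 1); ‖a_1‖ = 3.7417, so e_1 = (-0.8018, -0.5345, 0.2673).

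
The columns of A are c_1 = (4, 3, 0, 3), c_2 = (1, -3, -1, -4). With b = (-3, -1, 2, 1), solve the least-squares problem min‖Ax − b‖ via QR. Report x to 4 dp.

c_1 = (4, 3, 0, 3); ‖c_1‖ = 5.8310, so e_1 = (0.6860, 0.5145, 0.0000, 0.5145).
e_1·c_2 = 0.6860·1 + 0.5145·(-3) + 0.0000·(-1) + 0.5145·(-4) = -2.9155.
u_2 = c_2 + 2.9155·e_1 = (3.0000, -1.5000, -1.0000, -2.5000).
‖u_2‖ = 4.3012, so e_2 = (0.6975, -0.3487, -0.2325, -0.5812).
Qᵀb = (-2.0580, -2.7899).
Back-substitute: x_2 = -2.7899/4.3012 = -0.6486.
x_1 = (-2.0580 + 2.9155·(-0.6486))/5.8310 = -0.6773.

x = (-0.6773, -0.6486)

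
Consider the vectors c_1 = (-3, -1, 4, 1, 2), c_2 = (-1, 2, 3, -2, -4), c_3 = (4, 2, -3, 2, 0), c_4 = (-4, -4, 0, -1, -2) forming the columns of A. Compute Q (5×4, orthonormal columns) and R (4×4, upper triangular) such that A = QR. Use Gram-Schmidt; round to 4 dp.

q_1 = c_1/‖c_1‖ = (-3, -1, 4, 1, 2)/5.5678 = (-0.5388, -0.1796, 0.7184, 0.1796, 0.3592).
r_{12} = q_1·c_2 = 0.5388.
u_2 = c_2 − 0.5388·q_1 = (-0.7097, 2.0968, 2.6129, -2.0968, -4.1935).
‖u_2‖ = 5.8060, so q_2 = (-0.1222, 0.3611, 0.4500, -0.3611, -0.7223).
r_{13} = q_1·c_3 = -4.3105; r_{23} = q_2·c_3 = -1.8390.
u_3 = c_3 + 4.3105·q_1 + 1.8390·q_2 = (1.4526, 1.8900, 0.9244, 2.1100, 0.2201).
‖u_3‖ = 3.3222, so q_3 = (0.4372, 0.5689, 0.2782, 0.6351, 0.0662).
r_{14} = q_1·c_4 = 1.9757; r_{24} = q_2·c_4 = 0.8501; r_{34} = q_3·c_4 = -4.7921.
u_4 = c_4 − 1.9757·q_1 − 0.8501·q_2 + 4.7921·q_3 = (-0.7363, -1.2260, -0.4685, 1.9958, -1.7782).
‖u_4‖ = 3.0675, so q_4 = (-0.2400, -0.3997, -0.1527, 0.6506, -0.5797).

Q = [[-0.5388, -0.1222, 0.4372, -0.2400], [-0.1796, 0.3611, 0.5689, -0.3997], [0.7184, 0.4500, 0.2782, -0.1527], [0.1796, -0.3611, 0.6351, 0.6506], [0.3592, -0.7223, 0.0662, -0.5797]], R = [[5.5678, 0.5388, -4.3105, 1.9757], [0.0000, 5.8060, -1.8390, 0.8501], [0.0000, 0.0000, 3.3222, -4.7921], [0.0000, 0.0000, 0.0000, 3.0675]]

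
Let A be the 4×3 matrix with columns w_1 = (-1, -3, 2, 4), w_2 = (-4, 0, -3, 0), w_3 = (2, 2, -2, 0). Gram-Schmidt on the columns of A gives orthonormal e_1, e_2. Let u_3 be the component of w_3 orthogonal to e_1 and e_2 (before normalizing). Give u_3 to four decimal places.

u_3 = (1.1421, 0.7775, -1.5228, 1.6300)

w_1 = (-1, -3, 2, 4); ‖w_1‖ = 5.4772, so e_1 = (-0.1826, -0.5477, 0.3651, 0.7303).
e_1·w_2 = (-0.1826)·(-4) + (-0.5477)·0 + 0.3651·(-3) + 0.7303·0 = -0.3651.
u_2 = w_2 + 0.3651·e_1 = (-4.0667, -0.2000, -2.8667, 0.2667).
‖u_2‖ = 4.9866, so e_2 = (-0.8155, -0.0401, -0.5749, 0.0535).
e_1·w_3 = (-0.1826)·2 + (-0.5477)·2 + 0.3651·(-2) + 0.7303·0 = -2.1909; e_2·w_3 = (-0.8155)·2 + (-0.0401)·2 + (-0.5749)·(-2) + 0.0535·0 = -0.5615.
u_3 = w_3 + 2.1909·e_1 + 0.5615·e_2 = (1.1421, 0.7775, -1.5228, 1.6300).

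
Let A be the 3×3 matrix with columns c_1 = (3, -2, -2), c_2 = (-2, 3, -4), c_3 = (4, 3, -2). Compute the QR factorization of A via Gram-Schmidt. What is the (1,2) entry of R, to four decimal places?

r_{12} = -0.9701

e_1 = c_1/‖c_1‖ = (3, -2, -2)/4.1231 = (0.7276, -0.4851, -0.4851).
r_{12} = e_1·c_2 = -0.9701.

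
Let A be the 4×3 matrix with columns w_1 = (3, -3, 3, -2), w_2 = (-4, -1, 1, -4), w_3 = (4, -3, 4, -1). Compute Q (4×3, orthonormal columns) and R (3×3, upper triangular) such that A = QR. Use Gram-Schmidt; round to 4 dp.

w_1 = (3, -3, 3, -2); ‖w_1‖ = 5.5678, so e_1 = (0.5388, -0.5388, 0.5388, -0.3592).
e_1·w_2 = 0.5388·(-4) + (-0.5388)·(-1) + 0.5388·1 + (-0.3592)·(-4) = 0.3592.
u_2 = w_2 − 0.3592·e_1 = (-4.1935, -0.8065, 0.8065, -3.8710).
‖u_2‖ = 5.8199, so e_2 = (-0.7206, -0.1386, 0.1386, -0.6651).
e_1·w_3 = 0.5388·4 + (-0.5388)·(-3) + 0.5388·4 + (-0.3592)·(-1) = 6.2862; e_2·w_3 = (-0.7206)·4 + (-0.1386)·(-3) + 0.1386·4 + (-0.6651)·(-1) = -1.2471.
u_3 = w_3 − 6.2862·e_1 + 1.2471·e_2 = (-0.2857, 0.2143, 0.7857, 0.4286).
‖u_3‖ = 0.9636, so e_3 = (-0.2965, 0.2224, 0.8154, 0.4447).

Q = [[0.5388, -0.7206, -0.2965], [-0.5388, -0.1386, 0.2224], [0.5388, 0.1386, 0.8154], [-0.3592, -0.6651, 0.4447]], R = [[5.5678, 0.3592, 6.2862], [0.0000, 5.8199, -1.2471], [0.0000, 0.0000, 0.9636]]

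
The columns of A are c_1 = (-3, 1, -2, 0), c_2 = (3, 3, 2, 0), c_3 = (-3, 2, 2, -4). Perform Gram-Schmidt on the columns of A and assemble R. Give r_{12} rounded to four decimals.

c_1 = (-3, 1, -2, 0); ‖c_1‖ = 3.7417, so e_1 = (-0.8018, 0.2673, -0.5345, 0.0000).
r_{12} = e_1·c_2 = -2.6726.

r_{12} = -2.6726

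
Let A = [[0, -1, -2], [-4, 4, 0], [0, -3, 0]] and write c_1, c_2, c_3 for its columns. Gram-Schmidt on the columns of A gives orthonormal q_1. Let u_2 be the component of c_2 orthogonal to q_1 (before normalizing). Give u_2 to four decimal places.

u_2 = (-1.0000, 0.0000, -3.0000)

q_1 = c_1/‖c_1‖ = (0, -4, 0)/4.0000 = (0.0000, -1.0000, 0.0000).
r_{12} = q_1·c_2 = -4.0000.
u_2 = c_2 + 4.0000·q_1 = (-1.0000, 0.0000, -3.0000).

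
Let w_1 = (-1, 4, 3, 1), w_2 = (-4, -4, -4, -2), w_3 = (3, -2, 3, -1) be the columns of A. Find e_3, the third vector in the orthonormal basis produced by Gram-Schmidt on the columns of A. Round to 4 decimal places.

e_3 = (-0.0632, -0.4741, 0.7586, -0.4425)

w_1 = (-1, 4, 3, 1); ‖w_1‖ = 5.1962, so e_1 = (-0.1925, 0.7698, 0.5774, 0.1925).
e_1·w_2 = (-0.1925)·(-4) + 0.7698·(-4) + 0.5774·(-4) + 0.1925·(-2) = -5.0037.
u_2 = w_2 + 5.0037·e_1 = (-4.9630, -0.1481, -1.1111, -1.0370).
‖u_2‖ = 5.1926, so e_2 = (-0.9558, -0.0285, -0.2140, -0.1997).
e_1·w_3 = (-0.1925)·3 + 0.7698·(-2) + 0.5774·3 + 0.1925·(-1) = -0.5774; e_2·w_3 = (-0.9558)·3 + (-0.0285)·(-2) + (-0.2140)·3 + (-0.1997)·(-1) = -3.2525.
u_3 = w_3 + 0.5774·e_1 + 3.2525·e_2 = (-0.2198, -1.6484, 2.6374, -1.5385).
‖u_3‖ = 3.4768, so e_3 = (-0.0632, -0.4741, 0.7586, -0.4425).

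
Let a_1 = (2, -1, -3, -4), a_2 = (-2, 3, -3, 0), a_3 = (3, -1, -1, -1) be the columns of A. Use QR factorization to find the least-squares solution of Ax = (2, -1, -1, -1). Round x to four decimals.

e_1 = a_1/‖a_1‖ = (2, -1, -3, -4)/5.4772 = (0.3651, -0.1826, -0.5477, -0.7303).
r_{12} = e_1·a_2 = 0.3651.
u_2 = a_2 − 0.3651·e_1 = (-2.1333, 3.0667, -2.8000, 0.2667).
‖u_2‖ = 4.6762, so e_2 = (-0.4562, 0.6558, -0.5988, 0.0570).
r_{13} = e_1·a_3 = 2.5560; r_{23} = e_2·a_3 = -1.4827.
u_3 = a_3 − 2.5560·e_1 + 1.4827·e_2 = (1.3902, 0.4390, -0.4878, 0.9512).
‖u_3‖ = 1.8078, so e_3 = (0.7690, 0.2428, -0.2698, 0.5262).
Qᵀb = (2.1909, -1.0265, 1.0388).
Back-substitute: x_3 = 1.0388/1.8078 = 0.5746.
x_2 = (-1.0265 + 1.4827·0.5746)/4.6762 = -0.0373.
x_1 = (2.1909 − 0.3651·(-0.0373) − 2.5560·0.5746)/5.4772 = 0.1343.

x = (0.1343, -0.0373, 0.5746)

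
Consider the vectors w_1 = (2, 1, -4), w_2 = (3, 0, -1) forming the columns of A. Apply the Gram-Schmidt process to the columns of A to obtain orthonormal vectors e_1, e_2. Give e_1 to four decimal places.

e_1 = (0.4364, 0.2182, -0.8729)

e_1 = w_1/‖w_1‖ = (2, 1, -4)/4.5826 = (0.4364, 0.2182, -0.8729).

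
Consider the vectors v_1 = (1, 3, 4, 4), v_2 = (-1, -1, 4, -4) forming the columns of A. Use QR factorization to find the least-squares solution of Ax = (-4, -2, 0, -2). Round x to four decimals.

v_1 = (1, 3, 4, 4); ‖v_1‖ = 6.4807, so q_1 = (0.1543, 0.4629, 0.6172, 0.6172).
q_1·v_2 = 0.1543·(-1) + 0.4629·(-1) + 0.6172·4 + 0.6172·(-4) = -0.6172.
u_2 = v_2 + 0.6172·q_1 = (-0.9048, -0.7143, 4.3810, -3.6190).
‖u_2‖ = 5.7982, so q_2 = (-0.1560, -0.1232, 0.7556, -0.6242).
Qᵀb = (-2.7775, 2.1189).
Back-substitute: x_2 = 2.1189/5.7982 = 0.3654.
x_1 = (-2.7775 + 0.6172·0.3654)/6.4807 = -0.3938.

x = (-0.3938, 0.3654)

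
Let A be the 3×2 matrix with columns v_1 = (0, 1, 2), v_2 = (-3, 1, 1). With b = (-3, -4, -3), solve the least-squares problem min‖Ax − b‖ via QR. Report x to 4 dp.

x = (-2.5217, 0.8696)

v_1 = (0, 1, 2); ‖v_1‖ = 2.2361, so q_1 = (0.0000, 0.4472, 0.8944).
q_1·v_2 = 0.0000·(-3) + 0.4472·1 + 0.8944·1 = 1.3416.
u_2 = v_2 − 1.3416·q_1 = (-3.0000, 0.4000, -0.2000).
‖u_2‖ = 3.0332, so q_2 = (-0.9891, 0.1319, -0.0659).
Qᵀb = (-4.4721, 2.6375).
Back-substitute: x_2 = 2.6375/3.0332 = 0.8696.
x_1 = (-4.4721 − 1.3416·0.8696)/2.2361 = -2.5217.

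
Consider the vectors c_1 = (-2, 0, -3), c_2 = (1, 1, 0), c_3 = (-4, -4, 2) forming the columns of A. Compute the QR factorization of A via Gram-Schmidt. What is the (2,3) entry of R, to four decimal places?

c_1 = (-2, 0, -3); ‖c_1‖ = 3.6056, so q_1 = (-0.5547, 0.0000, -0.8321).
q_1·c_2 = (-0.5547)·1 + 0.0000·1 + (-0.8321)·0 = -0.5547.
u_2 = c_2 + 0.5547·q_1 = (0.6923, 1.0000, -0.4615).
‖u_2‖ = 1.3009, so q_2 = (0.5322, 0.7687, -0.3548).
r_{23} = q_2·c_3 = -5.9131.

r_{23} = -5.9131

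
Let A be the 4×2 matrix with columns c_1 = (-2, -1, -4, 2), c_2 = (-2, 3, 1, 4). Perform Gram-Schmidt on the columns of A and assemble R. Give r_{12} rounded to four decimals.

c_1 = (-2, -1, -4, 2); ‖c_1‖ = 5.0000, so q_1 = (-0.4000, -0.2000, -0.8000, 0.4000).
r_{12} = q_1·c_2 = 1.0000.

r_{12} = 1.0000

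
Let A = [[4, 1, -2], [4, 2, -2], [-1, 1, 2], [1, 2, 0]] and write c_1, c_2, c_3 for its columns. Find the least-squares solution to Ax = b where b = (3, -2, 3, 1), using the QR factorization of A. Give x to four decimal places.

x = (2.7429, -1.6000, 3.9143)

q_1 = c_1/‖c_1‖ = (4, 4, -1, 1)/5.8310 = (0.6860, 0.6860, -0.1715, 0.1715).
r_{12} = q_1·c_2 = 2.2295.
u_2 = c_2 − 2.2295·q_1 = (-0.5294, 0.4706, 1.3824, 1.6176).
‖u_2‖ = 2.2426, so q_2 = (-0.2361, 0.2098, 0.6164, 0.7213).
r_{13} = q_1·c_3 = -3.0870; r_{23} = q_2·c_3 = 1.2853.
u_3 = c_3 + 3.0870·q_1 − 1.2853·q_2 = (0.4211, -0.1520, 0.6784, -0.3977).
‖u_3‖ = 0.9048, so q_3 = (0.4653, -0.1680, 0.7497, -0.4395).
Qᵀb = (0.3430, 1.4426, 3.5418).
Back-substitute: x_3 = 3.5418/0.9048 = 3.9143.
x_2 = (1.4426 − 1.2853·3.9143)/2.2426 = -1.6000.
x_1 = (0.3430 − 2.2295·(-1.6000) + 3.0870·3.9143)/5.8310 = 2.7429.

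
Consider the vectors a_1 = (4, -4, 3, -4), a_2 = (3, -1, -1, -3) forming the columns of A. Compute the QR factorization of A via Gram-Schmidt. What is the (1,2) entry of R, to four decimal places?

q_1 = a_1/‖a_1‖ = (4, -4, 3, -4)/7.5498 = (0.5298, -0.5298, 0.3974, -0.5298).
r_{12} = q_1·a_2 = 3.3113.

r_{12} = 3.3113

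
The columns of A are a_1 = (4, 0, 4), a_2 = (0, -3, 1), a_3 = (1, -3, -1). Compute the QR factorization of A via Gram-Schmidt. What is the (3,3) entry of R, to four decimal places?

e_1 = a_1/‖a_1‖ = (4, 0, 4)/5.6569 = (0.7071, 0.0000, 0.7071).
r_{12} = e_1·a_2 = 0.7071.
u_2 = a_2 − 0.7071·e_1 = (-0.5000, -3.0000, 0.5000).
‖u_2‖ = 3.0822, so e_2 = (-0.1622, -0.9733, 0.1622).
r_{13} = e_1·a_3 = 0.0000; r_{23} = e_2·a_3 = 2.5955.
u_3 = a_3 + 0.0000·e_1 − 2.5955·e_2 = (1.4211, -0.4737, -1.4211).
r_{33} = ‖u_3‖ = 2.0647.

r_{33} = 2.0647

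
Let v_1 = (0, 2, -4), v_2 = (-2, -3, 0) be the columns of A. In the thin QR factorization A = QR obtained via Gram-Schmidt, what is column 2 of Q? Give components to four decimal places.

e_1 = v_1/‖v_1‖ = (0, 2, -4)/4.4721 = (0.0000, 0.4472, -0.8944).
r_{12} = e_1·v_2 = -1.3416.
u_2 = v_2 + 1.3416·e_1 = (-2.0000, -2.4000, -1.2000).
‖u_2‖ = 3.3466, so e_2 = (-0.5976, -0.7171, -0.3586).

e_2 = (-0.5976, -0.7171, -0.3586)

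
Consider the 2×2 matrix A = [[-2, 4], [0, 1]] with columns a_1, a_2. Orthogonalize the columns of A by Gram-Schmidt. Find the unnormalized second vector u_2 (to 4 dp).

u_2 = (0.0000, 1.0000)

q_1 = a_1/‖a_1‖ = (-2, 0)/2.0000 = (-1.0000, 0.0000).
r_{12} = q_1·a_2 = -4.0000.
u_2 = a_2 + 4.0000·q_1 = (0.0000, 1.0000).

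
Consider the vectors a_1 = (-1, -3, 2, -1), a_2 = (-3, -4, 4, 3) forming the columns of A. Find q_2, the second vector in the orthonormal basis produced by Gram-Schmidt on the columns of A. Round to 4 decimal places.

a_1 = (-1, -3, 2, -1); ‖a_1‖ = 3.8730, so q_1 = (-0.2582, -0.7746, 0.5164, -0.2582).
q_1·a_2 = (-0.2582)·(-3) + (-0.7746)·(-4) + 0.5164·4 + (-0.2582)·3 = 5.1640.
u_2 = a_2 − 5.1640·q_1 = (-1.6667, 0.0000, 1.3333, 4.3333).
‖u_2‖ = 4.8305, so q_2 = (-0.3450, 0.0000, 0.2760, 0.8971).

q_2 = (-0.3450, 0.0000, 0.2760, 0.8971)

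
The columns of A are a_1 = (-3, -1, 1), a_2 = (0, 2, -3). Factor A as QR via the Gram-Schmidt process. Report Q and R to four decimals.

Q = [[-0.9045, -0.4163], [-0.3015, 0.4719], [0.3015, -0.7772]], R = [[3.3166, -1.5076], [0.0000, 3.2753]]

q_1 = a_1/‖a_1‖ = (-3, -1, 1)/3.3166 = (-0.9045, -0.3015, 0.3015).
r_{12} = q_1·a_2 = -1.5076.
u_2 = a_2 + 1.5076·q_1 = (-1.3636, 1.5455, -2.5455).
‖u_2‖ = 3.2753, so q_2 = (-0.4163, 0.4719, -0.7772).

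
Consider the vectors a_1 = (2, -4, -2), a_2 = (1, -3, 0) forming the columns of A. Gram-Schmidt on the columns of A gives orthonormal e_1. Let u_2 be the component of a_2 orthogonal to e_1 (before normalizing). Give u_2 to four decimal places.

u_2 = (-0.1667, -0.6667, 1.1667)

e_1 = a_1/‖a_1‖ = (2, -4, -2)/4.8990 = (0.4082, -0.8165, -0.4082).
r_{12} = e_1·a_2 = 2.8577.
u_2 = a_2 − 2.8577·e_1 = (-0.1667, -0.6667, 1.1667).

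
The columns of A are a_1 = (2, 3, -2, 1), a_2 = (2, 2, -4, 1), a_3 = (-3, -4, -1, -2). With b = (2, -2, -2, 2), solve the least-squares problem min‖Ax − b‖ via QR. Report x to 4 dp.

e_1 = a_1/‖a_1‖ = (2, 3, -2, 1)/4.2426 = (0.4714, 0.7071, -0.4714, 0.2357).
r_{12} = e_1·a_2 = 4.4783.
u_2 = a_2 − 4.4783·e_1 = (-0.1111, -1.1667, -1.8889, -0.0556).
‖u_2‖ = 2.2236, so e_2 = (-0.0500, -0.5247, -0.8495, -0.0250).
r_{13} = e_1·a_3 = -4.2426; r_{23} = e_2·a_3 = 3.1480.
u_3 = a_3 + 4.2426·e_1 − 3.1480·e_2 = (-0.8427, 0.6517, -0.3258, -0.9213).
‖u_3‖ = 1.4456, so e_3 = (-0.5829, 0.4508, -0.2254, -0.6373).
Qᵀb = (0.9428, 2.5984, -2.8913).
Back-substitute: x_3 = -2.8913/1.4456 = -2.0000.
x_2 = (2.5984 − 3.1480·(-2.0000))/2.2236 = 4.0000.
x_1 = (0.9428 − 4.4783·4.0000 + 4.2426·(-2.0000))/4.2426 = -6.0000.

x = (-6.0000, 4.0000, -2.0000)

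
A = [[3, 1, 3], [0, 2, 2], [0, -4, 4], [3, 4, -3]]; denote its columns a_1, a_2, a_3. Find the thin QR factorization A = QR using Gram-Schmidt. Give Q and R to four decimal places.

a_1 = (3, 0, 0, 3); ‖a_1‖ = 4.2426, so e_1 = (0.7071, 0.0000, 0.0000, 0.7071).
e_1·a_2 = 0.7071·1 + 0.0000·2 + 0.0000·(-4) + 0.7071·4 = 3.5355.
u_2 = a_2 − 3.5355·e_1 = (-1.5000, 2.0000, -4.0000, 1.5000).
‖u_2‖ = 4.9497, so e_2 = (-0.3030, 0.4041, -0.8081, 0.3030).
e_1·a_3 = 0.7071·3 + 0.0000·2 + 0.0000·4 + 0.7071·(-3) = 0.0000; e_2·a_3 = (-0.3030)·3 + 0.4041·2 + (-0.8081)·4 + 0.3030·(-3) = -4.2426.
u_3 = a_3 − 0.0000·e_1 + 4.2426·e_2 = (1.7143, 3.7143, 0.5714, -1.7143).
‖u_3‖ = 4.4721, so e_3 = (0.3833, 0.8305, 0.1278, -0.3833).

Q = [[0.7071, -0.3030, 0.3833], [0.0000, 0.4041, 0.8305], [0.0000, -0.8081, 0.1278], [0.7071, 0.3030, -0.3833]], R = [[4.2426, 3.5355, 0.0000], [0.0000, 4.9497, -4.2426], [0.0000, 0.0000, 4.4721]]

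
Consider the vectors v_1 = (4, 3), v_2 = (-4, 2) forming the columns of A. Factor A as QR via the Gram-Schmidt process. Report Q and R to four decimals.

Q = [[0.8000, -0.6000], [0.6000, 0.8000]], R = [[5.0000, -2.0000], [0.0000, 4.0000]]

q_1 = v_1/‖v_1‖ = (4, 3)/5.0000 = (0.8000, 0.6000).
r_{12} = q_1·v_2 = -2.0000.
u_2 = v_2 + 2.0000·q_1 = (-2.4000, 3.2000).
‖u_2‖ = 4.0000, so q_2 = (-0.6000, 0.8000).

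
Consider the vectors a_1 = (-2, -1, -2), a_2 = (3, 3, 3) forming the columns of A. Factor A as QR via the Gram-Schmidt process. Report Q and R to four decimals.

Q = [[-0.6667, -0.2357], [-0.3333, 0.9428], [-0.6667, -0.2357]], R = [[3.0000, -5.0000], [0.0000, 1.4142]]

e_1 = a_1/‖a_1‖ = (-2, -1, -2)/3.0000 = (-0.6667, -0.3333, -0.6667).
r_{12} = e_1·a_2 = -5.0000.
u_2 = a_2 + 5.0000·e_1 = (-0.3333, 1.3333, -0.3333).
‖u_2‖ = 1.4142, so e_2 = (-0.2357, 0.9428, -0.2357).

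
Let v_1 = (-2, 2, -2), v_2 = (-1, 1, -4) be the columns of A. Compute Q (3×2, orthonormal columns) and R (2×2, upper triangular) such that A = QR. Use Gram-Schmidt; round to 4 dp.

Q = [[-0.5774, 0.4082], [0.5774, -0.4082], [-0.5774, -0.8165]], R = [[3.4641, 3.4641], [0.0000, 2.4495]]

e_1 = v_1/‖v_1‖ = (-2, 2, -2)/3.4641 = (-0.5774, 0.5774, -0.5774).
r_{12} = e_1·v_2 = 3.4641.
u_2 = v_2 − 3.4641·e_1 = (1.0000, -1.0000, -2.0000).
‖u_2‖ = 2.4495, so e_2 = (0.4082, -0.4082, -0.8165).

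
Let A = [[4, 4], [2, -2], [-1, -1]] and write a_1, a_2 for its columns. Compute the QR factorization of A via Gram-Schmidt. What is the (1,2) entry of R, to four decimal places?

a_1 = (4, 2, -1); ‖a_1‖ = 4.5826, so e_1 = (0.8729, 0.4364, -0.2182).
r_{12} = e_1·a_2 = 2.8368.

r_{12} = 2.8368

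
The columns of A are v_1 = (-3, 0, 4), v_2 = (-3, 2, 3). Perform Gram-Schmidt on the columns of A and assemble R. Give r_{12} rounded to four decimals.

r_{12} = 4.2000

v_1 = (-3, 0, 4); ‖v_1‖ = 5.0000, so q_1 = (-0.6000, 0.0000, 0.8000).
r_{12} = q_1·v_2 = 4.2000.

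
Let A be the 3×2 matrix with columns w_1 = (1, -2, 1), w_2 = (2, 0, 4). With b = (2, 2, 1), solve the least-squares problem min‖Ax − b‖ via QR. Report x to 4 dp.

x = (-0.8095, 0.6429)

q_1 = w_1/‖w_1‖ = (1, -2, 1)/2.4495 = (0.4082, -0.8165, 0.4082).
r_{12} = q_1·w_2 = 2.4495.
u_2 = w_2 − 2.4495·q_1 = (1.0000, 2.0000, 3.0000).
‖u_2‖ = 3.7417, so q_2 = (0.2673, 0.5345, 0.8018).
Qᵀb = (-0.4082, 2.4054).
Back-substitute: x_2 = 2.4054/3.7417 = 0.6429.
x_1 = (-0.4082 − 2.4495·0.6429)/2.4495 = -0.8095.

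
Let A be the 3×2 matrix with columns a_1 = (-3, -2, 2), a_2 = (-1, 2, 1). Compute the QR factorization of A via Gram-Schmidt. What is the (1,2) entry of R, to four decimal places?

q_1 = a_1/‖a_1‖ = (-3, -2, 2)/4.1231 = (-0.7276, -0.4851, 0.4851).
r_{12} = q_1·a_2 = 0.2425.

r_{12} = 0.2425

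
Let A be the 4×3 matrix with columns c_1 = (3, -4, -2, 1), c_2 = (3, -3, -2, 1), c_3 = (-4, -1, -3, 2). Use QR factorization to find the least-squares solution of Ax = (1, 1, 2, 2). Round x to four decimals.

c_1 = (3, -4, -2, 1); ‖c_1‖ = 5.4772, so q_1 = (0.5477, -0.7303, -0.3651, 0.1826).
q_1·c_2 = 0.5477·3 + (-0.7303)·(-3) + (-0.3651)·(-2) + 0.1826·1 = 4.7469.
u_2 = c_2 − 4.7469·q_1 = (0.4000, 0.4667, -0.2667, 0.1333).
‖u_2‖ = 0.6831, so q_2 = (0.5855, 0.6831, -0.3904, 0.1952).
q_1·c_3 = 0.5477·(-4) + (-0.7303)·(-1) + (-0.3651)·(-3) + 0.1826·2 = 0.0000; q_2·c_3 = 0.5855·(-4) + 0.6831·(-1) + (-0.3904)·(-3) + 0.1952·2 = -1.4639.
u_3 = c_3 + 0.0000·q_1 + 1.4639·q_2 = (-3.1429, 0.0000, -3.5714, 2.2857).
‖u_3‖ = 5.2780, so q_3 = (-0.5955, 0.0000, -0.6767, 0.4331).
Qᵀb = (-0.5477, 0.8783, -1.0827).
Back-substitute: x_3 = -1.0827/5.2780 = -0.2051.
x_2 = (0.8783 + 1.4639·(-0.2051))/0.6831 = 0.8462.
x_1 = (-0.5477 − 4.7469·0.8462 + 0.0000·(-0.2051))/5.4772 = -0.8333.

x = (-0.8333, 0.8462, -0.2051)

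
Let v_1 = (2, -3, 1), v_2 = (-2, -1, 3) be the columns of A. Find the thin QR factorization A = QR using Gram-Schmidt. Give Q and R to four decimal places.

v_1 = (2, -3, 1); ‖v_1‖ = 3.7417, so q_1 = (0.5345, -0.8018, 0.2673).
q_1·v_2 = 0.5345·(-2) + (-0.8018)·(-1) + 0.2673·3 = 0.5345.
u_2 = v_2 − 0.5345·q_1 = (-2.2857, -0.5714, 2.8571).
‖u_2‖ = 3.7033, so q_2 = (-0.6172, -0.1543, 0.7715).

Q = [[0.5345, -0.6172], [-0.8018, -0.1543], [0.2673, 0.7715]], R = [[3.7417, 0.5345], [0.0000, 3.7033]]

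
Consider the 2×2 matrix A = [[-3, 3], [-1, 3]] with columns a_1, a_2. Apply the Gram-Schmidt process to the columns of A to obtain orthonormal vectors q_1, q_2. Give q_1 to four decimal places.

q_1 = (-0.9487, -0.3162)

a_1 = (-3, -1); ‖a_1‖ = 3.1623, so q_1 = (-0.9487, -0.3162).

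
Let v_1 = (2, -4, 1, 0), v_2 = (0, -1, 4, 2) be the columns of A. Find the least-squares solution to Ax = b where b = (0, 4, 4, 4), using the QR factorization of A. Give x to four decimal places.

x = (-1.0928, 1.3687)

e_1 = v_1/‖v_1‖ = (2, -4, 1, 0)/4.5826 = (0.4364, -0.8729, 0.2182, 0.0000).
r_{12} = e_1·v_2 = 1.7457.
u_2 = v_2 − 1.7457·e_1 = (-0.7619, 0.5238, 3.6190, 2.0000).
‖u_2‖ = 4.2370, so e_2 = (-0.1798, 0.1236, 0.8541, 0.4720).
Qᵀb = (-2.6186, 5.7992).
Back-substitute: x_2 = 5.7992/4.2370 = 1.3687.
x_1 = (-2.6186 − 1.7457·1.3687)/4.5826 = -1.0928.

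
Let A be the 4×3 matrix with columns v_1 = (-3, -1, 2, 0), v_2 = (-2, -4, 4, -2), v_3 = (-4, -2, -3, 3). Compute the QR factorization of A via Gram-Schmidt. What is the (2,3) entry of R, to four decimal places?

r_{23} = -2.9923

v_1 = (-3, -1, 2, 0); ‖v_1‖ = 3.7417, so e_1 = (-0.8018, -0.2673, 0.5345, 0.0000).
e_1·v_2 = (-0.8018)·(-2) + (-0.2673)·(-4) + 0.5345·4 + 0.0000·(-2) = 4.8107.
u_2 = v_2 − 4.8107·e_1 = (1.8571, -2.7143, 1.4286, -2.0000).
‖u_2‖ = 4.1057, so e_2 = (0.4523, -0.6611, 0.3479, -0.4871).
r_{23} = e_2·v_3 = -2.9923.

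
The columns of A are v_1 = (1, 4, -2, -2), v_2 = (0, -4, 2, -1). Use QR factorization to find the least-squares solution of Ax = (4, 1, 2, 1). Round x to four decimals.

v_1 = (1, 4, -2, -2); ‖v_1‖ = 5.0000, so e_1 = (0.2000, 0.8000, -0.4000, -0.4000).
e_1·v_2 = 0.2000·0 + 0.8000·(-4) + (-0.4000)·2 + (-0.4000)·(-1) = -3.6000.
u_2 = v_2 + 3.6000·e_1 = (0.7200, -1.1200, 0.5600, -2.4400).
‖u_2‖ = 2.8355, so e_2 = (0.2539, -0.3950, 0.1975, -0.8605).
Qᵀb = (0.4000, 0.1552).
Back-substitute: x_2 = 0.1552/2.8355 = 0.0547.
x_1 = (0.4000 + 3.6000·0.0547)/5.0000 = 0.1194.

x = (0.1194, 0.0547)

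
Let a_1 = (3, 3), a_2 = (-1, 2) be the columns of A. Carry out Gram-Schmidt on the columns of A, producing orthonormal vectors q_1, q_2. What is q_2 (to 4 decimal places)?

q_2 = (-0.7071, 0.7071)

a_1 = (3, 3); ‖a_1‖ = 4.2426, so q_1 = (0.7071, 0.7071).
q_1·a_2 = 0.7071·(-1) + 0.7071·2 = 0.7071.
u_2 = a_2 − 0.7071·q_1 = (-1.5000, 1.5000).
‖u_2‖ = 2.1213, so q_2 = (-0.7071, 0.7071).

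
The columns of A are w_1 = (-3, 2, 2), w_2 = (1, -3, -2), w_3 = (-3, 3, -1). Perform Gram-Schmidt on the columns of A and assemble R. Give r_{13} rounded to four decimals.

r_{13} = 3.1530

w_1 = (-3, 2, 2); ‖w_1‖ = 4.1231, so e_1 = (-0.7276, 0.4851, 0.4851).
r_{13} = e_1·w_3 = 3.1530.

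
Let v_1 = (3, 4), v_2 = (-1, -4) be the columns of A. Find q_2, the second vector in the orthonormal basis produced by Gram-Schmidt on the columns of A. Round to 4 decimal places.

q_1 = v_1/‖v_1‖ = (3, 4)/5.0000 = (0.6000, 0.8000).
r_{12} = q_1·v_2 = -3.8000.
u_2 = v_2 + 3.8000·q_1 = (1.2800, -0.9600).
‖u_2‖ = 1.6000, so q_2 = (0.8000, -0.6000).

q_2 = (0.8000, -0.6000)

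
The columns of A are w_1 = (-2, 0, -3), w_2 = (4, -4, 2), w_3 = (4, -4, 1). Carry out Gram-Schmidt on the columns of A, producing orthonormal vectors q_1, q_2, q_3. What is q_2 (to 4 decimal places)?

q_2 = (0.4036, -0.8745, -0.2691)

w_1 = (-2, 0, -3); ‖w_1‖ = 3.6056, so q_1 = (-0.5547, 0.0000, -0.8321).
q_1·w_2 = (-0.5547)·4 + 0.0000·(-4) + (-0.8321)·2 = -3.8829.
u_2 = w_2 + 3.8829·q_1 = (1.8462, -4.0000, -1.2308).
‖u_2‖ = 4.5742, so q_2 = (0.4036, -0.8745, -0.2691).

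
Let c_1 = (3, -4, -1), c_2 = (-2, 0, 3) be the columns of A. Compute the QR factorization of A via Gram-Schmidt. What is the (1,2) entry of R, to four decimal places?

q_1 = c_1/‖c_1‖ = (3, -4, -1)/5.0990 = (0.5883, -0.7845, -0.1961).
r_{12} = q_1·c_2 = -1.7650.

r_{12} = -1.7650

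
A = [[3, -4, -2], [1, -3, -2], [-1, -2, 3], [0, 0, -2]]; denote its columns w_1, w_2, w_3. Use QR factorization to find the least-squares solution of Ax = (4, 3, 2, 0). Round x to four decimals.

x = (0.0000, -1.0000, 0.0000)

q_1 = w_1/‖w_1‖ = (3, 1, -1, 0)/3.3166 = (0.9045, 0.3015, -0.3015, 0.0000).
r_{12} = q_1·w_2 = -3.9196.
u_2 = w_2 + 3.9196·q_1 = (-0.4545, -1.8182, -3.1818, 0.0000).
‖u_2‖ = 3.6927, so q_2 = (-0.1231, -0.4924, -0.8616, 0.0000).
r_{13} = q_1·w_3 = -3.3166; r_{23} = q_2·w_3 = -1.3540.
u_3 = w_3 + 3.3166·q_1 + 1.3540·q_2 = (0.8333, -1.6667, 0.8333, -2.0000).
‖u_3‖ = 2.8577, so q_3 = (0.2916, -0.5832, 0.2916, -0.6999).
Qᵀb = (3.9196, -3.6927, 0.0000).
Back-substitute: x_3 = 0.0000/2.8577 = 0.0000.
x_2 = (-3.6927 + 1.3540·0.0000)/3.6927 = -1.0000.
x_1 = (3.9196 + 3.9196·(-1.0000) + 3.3166·0.0000)/3.3166 = 0.0000.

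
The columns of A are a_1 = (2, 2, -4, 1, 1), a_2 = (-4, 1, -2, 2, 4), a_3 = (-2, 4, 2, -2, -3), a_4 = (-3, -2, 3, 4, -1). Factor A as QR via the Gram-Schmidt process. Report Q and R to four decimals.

Q = [[0.3922, -0.7435, -0.3358, -0.0485], [0.3922, 0.0620, 0.8237, 0.0316], [-0.7845, -0.1239, 0.0887, 0.1008], [0.1961, 0.2726, -0.2473, 0.8859], [0.1961, 0.5948, -0.3737, -0.4490]], R = [[5.0990, 1.5689, -1.7650, -3.7262], [0.0000, 6.2079, -0.8426, 2.2304], [0.0000, 0.0000, 5.7597, -0.9892], [0.0000, 0.0000, 0.0000, 4.3775]]

a_1 = (2, 2, -4, 1, 1); ‖a_1‖ = 5.0990, so e_1 = (0.3922, 0.3922, -0.7845, 0.1961, 0.1961).
e_1·a_2 = 0.3922·(-4) + 0.3922·1 + (-0.7845)·(-2) + 0.1961·2 + 0.1961·4 = 1.5689.
u_2 = a_2 − 1.5689·e_1 = (-4.6154, 0.3846, -0.7692, 1.6923, 3.6923).
‖u_2‖ = 6.2079, so e_2 = (-0.7435, 0.0620, -0.1239, 0.2726, 0.5948).
e_1·a_3 = 0.3922·(-2) + 0.3922·4 + (-0.7845)·2 + 0.1961·(-2) + 0.1961·(-3) = -1.7650; e_2·a_3 = (-0.7435)·(-2) + 0.0620·4 + (-0.1239)·2 + 0.2726·(-2) + 0.5948·(-3) = -0.8426.
u_3 = a_3 + 1.7650·e_1 + 0.8426·e_2 = (-1.9341, 4.7445, 0.5110, -1.4242, -2.1527).
‖u_3‖ = 5.7597, so e_3 = (-0.3358, 0.8237, 0.0887, -0.2473, -0.3737).
e_1·a_4 = 0.3922·(-3) + 0.3922·(-2) + (-0.7845)·3 + 0.1961·4 + 0.1961·(-1) = -3.7262; e_2·a_4 = (-0.7435)·(-3) + 0.0620·(-2) + (-0.1239)·3 + 0.2726·4 + 0.5948·(-1) = 2.2304; e_3·a_4 = (-0.3358)·(-3) + 0.8237·(-2) + 0.0887·3 + (-0.2473)·4 + (-0.3737)·(-1) = -0.9892.
u_4 = a_4 + 3.7262·e_1 − 2.2304·e_2 + 0.9892·e_3 = (-0.2124, 0.1382, 0.4411, 3.8782, -1.9655).
‖u_4‖ = 4.3775, so e_4 = (-0.0485, 0.0316, 0.1008, 0.8859, -0.4490).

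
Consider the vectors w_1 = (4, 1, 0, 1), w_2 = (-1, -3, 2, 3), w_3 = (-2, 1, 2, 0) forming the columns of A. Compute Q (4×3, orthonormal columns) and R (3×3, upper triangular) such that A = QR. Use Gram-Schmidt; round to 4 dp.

Q = [[0.9428, -0.0236, -0.1758], [0.2357, -0.5907, 0.6315], [0.0000, 0.4253, 0.7518], [0.2357, 0.6853, 0.0717]], R = [[4.2426, -0.9428, -1.6499], [0.0000, 4.7022, 0.3072], [0.0000, 0.0000, 2.4866]]

w_1 = (4, 1, 0, 1); ‖w_1‖ = 4.2426, so q_1 = (0.9428, 0.2357, 0.0000, 0.2357).
q_1·w_2 = 0.9428·(-1) + 0.2357·(-3) + 0.0000·2 + 0.2357·3 = -0.9428.
u_2 = w_2 + 0.9428·q_1 = (-0.1111, -2.7778, 2.0000, 3.2222).
‖u_2‖ = 4.7022, so q_2 = (-0.0236, -0.5907, 0.4253, 0.6853).
q_1·w_3 = 0.9428·(-2) + 0.2357·1 + 0.0000·2 + 0.2357·0 = -1.6499; q_2·w_3 = (-0.0236)·(-2) + (-0.5907)·1 + 0.4253·2 + 0.6853·0 = 0.3072.
u_3 = w_3 + 1.6499·q_1 − 0.3072·q_2 = (-0.4372, 1.5704, 1.8693, 0.1784).
‖u_3‖ = 2.4866, so q_3 = (-0.1758, 0.6315, 0.7518, 0.0717).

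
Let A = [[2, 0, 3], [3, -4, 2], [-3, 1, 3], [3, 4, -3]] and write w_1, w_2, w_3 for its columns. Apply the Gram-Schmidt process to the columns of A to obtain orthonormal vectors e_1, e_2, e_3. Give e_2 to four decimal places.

w_1 = (2, 3, -3, 3); ‖w_1‖ = 5.5678, so e_1 = (0.3592, 0.5388, -0.5388, 0.5388).
e_1·w_2 = 0.3592·0 + 0.5388·(-4) + (-0.5388)·1 + 0.5388·4 = -0.5388.
u_2 = w_2 + 0.5388·e_1 = (0.1935, -3.7097, 0.7097, 4.2903).
‖u_2‖ = 5.7192, so e_2 = (0.0338, -0.6486, 0.1241, 0.7502).

e_2 = (0.0338, -0.6486, 0.1241, 0.7502)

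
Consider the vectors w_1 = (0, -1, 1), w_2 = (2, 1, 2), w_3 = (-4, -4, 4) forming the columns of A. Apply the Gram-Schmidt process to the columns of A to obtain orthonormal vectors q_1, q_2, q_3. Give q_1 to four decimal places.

w_1 = (0, -1, 1); ‖w_1‖ = 1.4142, so q_1 = (0.0000, -0.7071, 0.7071).

q_1 = (0.0000, -0.7071, 0.7071)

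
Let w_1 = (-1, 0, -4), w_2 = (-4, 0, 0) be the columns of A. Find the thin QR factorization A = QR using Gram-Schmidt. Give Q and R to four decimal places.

w_1 = (-1, 0, -4); ‖w_1‖ = 4.1231, so q_1 = (-0.2425, 0.0000, -0.9701).
q_1·w_2 = (-0.2425)·(-4) + 0.0000·0 + (-0.9701)·0 = 0.9701.
u_2 = w_2 − 0.9701·q_1 = (-3.7647, 0.0000, 0.9412).
‖u_2‖ = 3.8806, so q_2 = (-0.9701, 0.0000, 0.2425).

Q = [[-0.2425, -0.9701], [0.0000, 0.0000], [-0.9701, 0.2425]], R = [[4.1231, 0.9701], [0.0000, 3.8806]]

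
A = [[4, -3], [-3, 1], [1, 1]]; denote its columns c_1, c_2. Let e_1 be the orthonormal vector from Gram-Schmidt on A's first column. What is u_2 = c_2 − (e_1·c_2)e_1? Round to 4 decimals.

u_2 = (-0.8462, -0.6154, 1.5385)

e_1 = c_1/‖c_1‖ = (4, -3, 1)/5.0990 = (0.7845, -0.5883, 0.1961).
r_{12} = e_1·c_2 = -2.7456.
u_2 = c_2 + 2.7456·e_1 = (-0.8462, -0.6154, 1.5385).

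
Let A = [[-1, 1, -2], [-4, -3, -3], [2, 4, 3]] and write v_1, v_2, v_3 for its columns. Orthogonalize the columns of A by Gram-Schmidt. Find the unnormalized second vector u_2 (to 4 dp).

v_1 = (-1, -4, 2); ‖v_1‖ = 4.5826, so e_1 = (-0.2182, -0.8729, 0.4364).
e_1·v_2 = (-0.2182)·1 + (-0.8729)·(-3) + 0.4364·4 = 4.1461.
u_2 = v_2 − 4.1461·e_1 = (1.9048, 0.6190, 2.1905).

u_2 = (1.9048, 0.6190, 2.1905)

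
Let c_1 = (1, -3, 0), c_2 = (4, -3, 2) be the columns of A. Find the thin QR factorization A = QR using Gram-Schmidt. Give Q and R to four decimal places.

e_1 = c_1/‖c_1‖ = (1, -3, 0)/3.1623 = (0.3162, -0.9487, 0.0000).
r_{12} = e_1·c_2 = 4.1110.
u_2 = c_2 − 4.1110·e_1 = (2.7000, 0.9000, 2.0000).
‖u_2‖ = 3.4785, so e_2 = (0.7762, 0.2587, 0.5750).

Q = [[0.3162, 0.7762], [-0.9487, 0.2587], [0.0000, 0.5750]], R = [[3.1623, 4.1110], [0.0000, 3.4785]]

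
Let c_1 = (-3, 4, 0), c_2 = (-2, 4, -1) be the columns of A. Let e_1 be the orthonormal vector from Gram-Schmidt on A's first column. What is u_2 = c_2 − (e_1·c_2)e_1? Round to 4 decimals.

c_1 = (-3, 4, 0); ‖c_1‖ = 5.0000, so e_1 = (-0.6000, 0.8000, 0.0000).
e_1·c_2 = (-0.6000)·(-2) + 0.8000·4 + 0.0000·(-1) = 4.4000.
u_2 = c_2 − 4.4000·e_1 = (0.6400, 0.4800, -1.0000).

u_2 = (0.6400, 0.4800, -1.0000)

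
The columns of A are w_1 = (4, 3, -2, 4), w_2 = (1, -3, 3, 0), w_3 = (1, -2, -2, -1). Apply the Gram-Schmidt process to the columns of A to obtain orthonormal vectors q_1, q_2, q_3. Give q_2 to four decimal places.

q_2 = (0.4897, -0.5612, 0.6218, 0.2421)

w_1 = (4, 3, -2, 4); ‖w_1‖ = 6.7082, so q_1 = (0.5963, 0.4472, -0.2981, 0.5963).
q_1·w_2 = 0.5963·1 + 0.4472·(-3) + (-0.2981)·3 + 0.5963·0 = -1.6398.
u_2 = w_2 + 1.6398·q_1 = (1.9778, -2.2667, 2.5111, 0.9778).
‖u_2‖ = 4.0387, so q_2 = (0.4897, -0.5612, 0.6218, 0.2421).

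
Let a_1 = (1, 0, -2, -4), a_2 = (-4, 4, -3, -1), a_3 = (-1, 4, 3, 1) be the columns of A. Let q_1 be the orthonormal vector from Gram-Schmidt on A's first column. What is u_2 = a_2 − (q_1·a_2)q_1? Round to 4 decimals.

u_2 = (-4.2857, 4.0000, -2.4286, 0.1429)

q_1 = a_1/‖a_1‖ = (1, 0, -2, -4)/4.5826 = (0.2182, 0.0000, -0.4364, -0.8729).
r_{12} = q_1·a_2 = 1.3093.
u_2 = a_2 − 1.3093·q_1 = (-4.2857, 4.0000, -2.4286, 0.1429).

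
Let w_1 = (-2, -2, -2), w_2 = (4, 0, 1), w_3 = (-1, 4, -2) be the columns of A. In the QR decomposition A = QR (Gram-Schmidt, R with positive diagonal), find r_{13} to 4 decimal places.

r_{13} = -0.5774

w_1 = (-2, -2, -2); ‖w_1‖ = 3.4641, so q_1 = (-0.5774, -0.5774, -0.5774).
r_{13} = q_1·w_3 = -0.5774.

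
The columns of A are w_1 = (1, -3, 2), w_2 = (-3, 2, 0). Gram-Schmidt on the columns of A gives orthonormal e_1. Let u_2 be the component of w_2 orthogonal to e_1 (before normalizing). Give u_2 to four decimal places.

u_2 = (-2.3571, 0.0714, 1.2857)

w_1 = (1, -3, 2); ‖w_1‖ = 3.7417, so e_1 = (0.2673, -0.8018, 0.5345).
e_1·w_2 = 0.2673·(-3) + (-0.8018)·2 + 0.5345·0 = -2.4054.
u_2 = w_2 + 2.4054·e_1 = (-2.3571, 0.0714, 1.2857).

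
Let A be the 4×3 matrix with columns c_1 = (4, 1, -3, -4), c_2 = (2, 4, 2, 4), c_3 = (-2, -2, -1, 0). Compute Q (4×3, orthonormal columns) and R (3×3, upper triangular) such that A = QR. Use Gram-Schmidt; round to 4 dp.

Q = [[0.6172, 0.4814, -0.0907], [0.1543, 0.6910, -0.0597], [-0.4629, 0.2096, -0.8431], [-0.6172, 0.4969, 0.5267]], R = [[6.4807, -1.5430, -1.0801], [0.0000, 6.1334, -2.5543], [0.0000, 0.0000, 1.1441]]

c_1 = (4, 1, -3, -4); ‖c_1‖ = 6.4807, so q_1 = (0.6172, 0.1543, -0.4629, -0.6172).
q_1·c_2 = 0.6172·2 + 0.1543·4 + (-0.4629)·2 + (-0.6172)·4 = -1.5430.
u_2 = c_2 + 1.5430·q_1 = (2.9524, 4.2381, 1.2857, 3.0476).
‖u_2‖ = 6.1334, so q_2 = (0.4814, 0.6910, 0.2096, 0.4969).
q_1·c_3 = 0.6172·(-2) + 0.1543·(-2) + (-0.4629)·(-1) + (-0.6172)·0 = -1.0801; q_2·c_3 = 0.4814·(-2) + 0.6910·(-2) + 0.2096·(-1) + 0.4969·0 = -2.5543.
u_3 = c_3 + 1.0801·q_1 + 2.5543·q_2 = (-0.1038, -0.0684, -0.9646, 0.6025).
‖u_3‖ = 1.1441, so q_3 = (-0.0907, -0.0597, -0.8431, 0.5267).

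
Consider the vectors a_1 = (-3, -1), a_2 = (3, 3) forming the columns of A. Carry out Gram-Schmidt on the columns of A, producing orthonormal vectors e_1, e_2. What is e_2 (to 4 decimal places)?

e_2 = (-0.3162, 0.9487)

e_1 = a_1/‖a_1‖ = (-3, -1)/3.1623 = (-0.9487, -0.3162).
r_{12} = e_1·a_2 = -3.7947.
u_2 = a_2 + 3.7947·e_1 = (-0.6000, 1.8000).
‖u_2‖ = 1.8974, so e_2 = (-0.3162, 0.9487).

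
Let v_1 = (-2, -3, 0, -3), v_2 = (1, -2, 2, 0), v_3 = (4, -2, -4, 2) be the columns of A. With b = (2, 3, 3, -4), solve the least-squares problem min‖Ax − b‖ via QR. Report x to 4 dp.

x = (-0.2947, 0.3532, -0.5089)

q_1 = v_1/‖v_1‖ = (-2, -3, 0, -3)/4.6904 = (-0.4264, -0.6396, 0.0000, -0.6396).
r_{12} = q_1·v_2 = 0.8528.
u_2 = v_2 − 0.8528·q_1 = (1.3636, -1.4545, 2.0000, 0.5455).
‖u_2‖ = 2.8762, so q_2 = (0.4741, -0.5057, 0.6954, 0.1896).
r_{13} = q_1·v_3 = -1.7056; r_{23} = q_2·v_3 = 0.5057.
u_3 = v_3 + 1.7056·q_1 − 0.5057·q_2 = (3.0330, -2.8352, -4.3516, 0.8132).
‖u_3‖ = 6.0692, so q_3 = (0.4997, -0.4671, -0.7170, 0.1340).
Qᵀb = (-0.2132, 0.7586, -3.0889).
Back-substitute: x_3 = -3.0889/6.0692 = -0.5089.
x_2 = (0.7586 − 0.5057·(-0.5089))/2.8762 = 0.3532.
x_1 = (-0.2132 − 0.8528·0.3532 + 1.7056·(-0.5089))/4.6904 = -0.2947.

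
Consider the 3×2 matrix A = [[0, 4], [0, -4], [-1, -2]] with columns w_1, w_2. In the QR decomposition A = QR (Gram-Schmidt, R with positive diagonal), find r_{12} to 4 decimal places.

q_1 = w_1/‖w_1‖ = (0, 0, -1)/1.0000 = (0.0000, 0.0000, -1.0000).
r_{12} = q_1·w_2 = 2.0000.

r_{12} = 2.0000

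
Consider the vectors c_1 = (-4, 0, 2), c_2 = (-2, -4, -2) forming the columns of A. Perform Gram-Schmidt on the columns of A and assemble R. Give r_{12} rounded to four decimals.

r_{12} = 0.8944

q_1 = c_1/‖c_1‖ = (-4, 0, 2)/4.4721 = (-0.8944, 0.0000, 0.4472).
r_{12} = q_1·c_2 = 0.8944.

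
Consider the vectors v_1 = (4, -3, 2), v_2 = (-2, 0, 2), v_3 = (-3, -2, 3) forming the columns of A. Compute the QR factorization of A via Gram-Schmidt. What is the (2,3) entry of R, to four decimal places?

r_{23} = 4.3970

v_1 = (4, -3, 2); ‖v_1‖ = 5.3852, so q_1 = (0.7428, -0.5571, 0.3714).
q_1·v_2 = 0.7428·(-2) + (-0.5571)·0 + 0.3714·2 = -0.7428.
u_2 = v_2 + 0.7428·q_1 = (-1.4483, -0.4138, 2.2759).
‖u_2‖ = 2.7292, so q_2 = (-0.5307, -0.1516, 0.8339).
r_{23} = q_2·v_3 = 4.3970.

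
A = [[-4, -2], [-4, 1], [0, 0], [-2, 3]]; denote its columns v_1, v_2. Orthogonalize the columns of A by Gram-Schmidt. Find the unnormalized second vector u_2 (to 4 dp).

u_2 = (-2.2222, 0.7778, 0.0000, 2.8889)

v_1 = (-4, -4, 0, -2); ‖v_1‖ = 6.0000, so e_1 = (-0.6667, -0.6667, 0.0000, -0.3333).
e_1·v_2 = (-0.6667)·(-2) + (-0.6667)·1 + 0.0000·0 + (-0.3333)·3 = -0.3333.
u_2 = v_2 + 0.3333·e_1 = (-2.2222, 0.7778, 0.0000, 2.8889).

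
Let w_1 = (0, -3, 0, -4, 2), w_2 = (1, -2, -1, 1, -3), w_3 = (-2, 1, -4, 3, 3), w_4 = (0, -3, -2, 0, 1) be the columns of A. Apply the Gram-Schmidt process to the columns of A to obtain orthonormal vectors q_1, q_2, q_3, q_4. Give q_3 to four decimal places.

q_1 = w_1/‖w_1‖ = (0, -3, 0, -4, 2)/5.3852 = (0.0000, -0.5571, 0.0000, -0.7428, 0.3714).
r_{12} = q_1·w_2 = -0.7428.
u_2 = w_2 + 0.7428·q_1 = (1.0000, -2.4138, -1.0000, 0.4483, -2.7241).
‖u_2‖ = 3.9304, so q_2 = (0.2544, -0.6141, -0.2544, 0.1141, -0.6931).
r_{13} = q_1·w_3 = -1.6713; r_{23} = q_2·w_3 = -1.8424.
u_3 = w_3 + 1.6713·q_1 + 1.8424·q_2 = (-1.5312, -1.0625, -4.4688, 1.9688, 2.3438).
‖u_3‖ = 5.7282, so q_3 = (-0.2673, -0.1855, -0.7801, 0.3437, 0.4092).

q_3 = (-0.2673, -0.1855, -0.7801, 0.3437, 0.4092)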